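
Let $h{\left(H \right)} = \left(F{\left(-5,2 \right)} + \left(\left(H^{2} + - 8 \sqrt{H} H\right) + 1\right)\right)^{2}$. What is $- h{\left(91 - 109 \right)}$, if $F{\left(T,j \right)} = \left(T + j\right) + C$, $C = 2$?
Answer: $268272 - 279936 i \sqrt{2} \approx 2.6827 \cdot 10^{5} - 3.9589 \cdot 10^{5} i$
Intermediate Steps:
$F{\left(T,j \right)} = 2 + T + j$ ($F{\left(T,j \right)} = \left(T + j\right) + 2 = 2 + T + j$)
$h{\left(H \right)} = \left(H^{2} - 8 H^{\frac{3}{2}}\right)^{2}$ ($h{\left(H \right)} = \left(\left(2 - 5 + 2\right) + \left(\left(H^{2} + - 8 \sqrt{H} H\right) + 1\right)\right)^{2} = \left(-1 - \left(-1 - H^{2} + 8 H^{\frac{3}{2}}\right)\right)^{2} = \left(-1 + \left(1 + H^{2} - 8 H^{\frac{3}{2}}\right)\right)^{2} = \left(H^{2} - 8 H^{\frac{3}{2}}\right)^{2}$)
$- h{\left(91 - 109 \right)} = - \left(\left(91 - 109\right)^{2} - 8 \left(91 - 109\right)^{\frac{3}{2}}\right)^{2} = - \left(\left(-18\right)^{2} - 8 \left(-18\right)^{\frac{3}{2}}\right)^{2} = - \left(324 - 8 \left(- 54 i \sqrt{2}\right)\right)^{2} = - \left(324 + 432 i \sqrt{2}\right)^{2}$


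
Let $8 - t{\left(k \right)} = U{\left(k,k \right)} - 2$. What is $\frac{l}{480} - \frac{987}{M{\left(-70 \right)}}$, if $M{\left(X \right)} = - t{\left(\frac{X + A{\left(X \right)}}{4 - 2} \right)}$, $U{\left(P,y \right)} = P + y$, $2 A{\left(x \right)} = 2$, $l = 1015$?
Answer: $\frac{110789}{7584} \approx 14.608$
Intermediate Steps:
$A{\left(x \right)} = 1$ ($A{\left(x \right)} = \frac{1}{2} \cdot 2 = 1$)
$t{\left(k \right)} = 10 - 2 k$ ($t{\left(k \right)} = 8 - \left(\left(k + k\right) - 2\right) = 8 - \left(2 k - 2\right) = 8 - \left(-2 + 2 k\right) = 10 - 2 k$)
$M{\left(X \right)} = -9 + X$ ($M{\left(X \right)} = - (10 - 2 \frac{X + 1}{4 - 2}) = - (10 - 2 \frac{1 + X}{2}) = - (10 - 2 \left(1 + X\right) \frac{1}{2}) = - (10 - 2 \left(\frac{1}{2} + \frac{X}{2}\right)) = - (10 - \left(1 + X\right)) = - (9 - X) = -9 + X$)
$\frac{l}{480} - \frac{987}{M{\left(-70 \right)}} = \frac{1015}{480} - \frac{987}{-9 - 70} = 1015 \cdot \frac{1}{480} - \frac{987}{-79} = \frac{203}{96} - - \frac{987}{79} = \frac{203}{96} + \frac{987}{79} = \frac{110789}{7584}$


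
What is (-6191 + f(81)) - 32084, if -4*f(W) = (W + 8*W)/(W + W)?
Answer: -306209/8 ≈ -38276.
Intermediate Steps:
f(W) = -9/8 (f(W) = -(W + 8*W)/(4*(W + W)) = -9*W/(4*(2*W)) = -9*W*1/(2*W)/4 = -1/4*9/2 = -9/8)
(-6191 + f(81)) - 32084 = (-6191 - 9/8) - 32084 = -49537/8 - 32084 = -306209/8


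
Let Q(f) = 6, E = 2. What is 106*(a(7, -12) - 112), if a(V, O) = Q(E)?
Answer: -11236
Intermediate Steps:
a(V, O) = 6
106*(a(7, -12) - 112) = 106*(6 - 112) = 106*(-106) = -11236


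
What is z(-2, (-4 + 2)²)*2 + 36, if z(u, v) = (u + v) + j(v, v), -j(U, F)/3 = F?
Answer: 16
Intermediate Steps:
j(U, F) = -3*F
z(u, v) = u - 2*v (z(u, v) = (u + v) - 3*v = u - 2*v)
z(-2, (-4 + 2)²)*2 + 36 = (-2 - 2*(-4 + 2)²)*2 + 36 = (-2 - 2*(-2)²)*2 + 36 = (-2 - 2*4)*2 + 36 = (-2 - 8)*2 + 36 = -10*2 + 36 = -20 + 36 = 16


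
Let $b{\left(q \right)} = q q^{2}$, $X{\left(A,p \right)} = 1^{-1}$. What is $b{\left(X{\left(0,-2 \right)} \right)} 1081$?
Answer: $1081$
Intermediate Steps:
$X{\left(A,p \right)} = 1$
$b{\left(q \right)} = q^{3}$
$b{\left(X{\left(0,-2 \right)} \right)} 1081 = 1^{3} \cdot 1081 = 1 \cdot 1081 = 1081$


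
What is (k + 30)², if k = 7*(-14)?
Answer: 4624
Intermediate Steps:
k = -98
(k + 30)² = (-98 + 30)² = (-68)² = 4624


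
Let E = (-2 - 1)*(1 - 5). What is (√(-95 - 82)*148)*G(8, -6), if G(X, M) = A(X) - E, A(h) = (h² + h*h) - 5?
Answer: 16428*I*√177 ≈ 2.1856e+5*I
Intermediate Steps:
A(h) = -5 + 2*h² (A(h) = (h² + h²) - 5 = 2*h² - 5 = -5 + 2*h²)
E = 12 (E = -3*(-4) = 12)
G(X, M) = -17 + 2*X² (G(X, M) = (-5 + 2*X²) - 1*12 = (-5 + 2*X²) - 12 = -17 + 2*X²)
(√(-95 - 82)*148)*G(8, -6) = (√(-95 - 82)*148)*(-17 + 2*8²) = (√(-177)*148)*(-17 + 2*64) = ((I*√177)*148)*(-17 + 128) = (148*I*√177)*111 = 16428*I*√177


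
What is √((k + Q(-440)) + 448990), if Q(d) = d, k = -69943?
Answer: √378607 ≈ 615.31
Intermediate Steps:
√((k + Q(-440)) + 448990) = √((-69943 - 440) + 448990) = √(-70383 + 448990) = √378607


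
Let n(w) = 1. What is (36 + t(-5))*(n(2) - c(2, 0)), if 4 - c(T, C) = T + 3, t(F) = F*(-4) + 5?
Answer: 122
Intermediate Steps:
t(F) = 5 - 4*F (t(F) = -4*F + 5 = 5 - 4*F)
c(T, C) = 1 - T (c(T, C) = 4 - (T + 3) = 4 - (3 + T) = 4 + (-3 - T) = 1 - T)
(36 + t(-5))*(n(2) - c(2, 0)) = (36 + (5 - 4*(-5)))*(1 - (1 - 1*2)) = (36 + (5 + 20))*(1 - (1 - 2)) = (36 + 25)*(1 - 1*(-1)) = 61*(1 + 1) = 61*2 = 122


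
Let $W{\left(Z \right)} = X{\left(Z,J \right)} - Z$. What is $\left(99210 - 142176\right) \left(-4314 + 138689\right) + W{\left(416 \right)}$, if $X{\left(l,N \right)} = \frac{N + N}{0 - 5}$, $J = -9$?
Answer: $- \frac{28867783312}{5} \approx -5.7736 \cdot 10^{9}$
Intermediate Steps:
$X{\left(l,N \right)} = - \frac{2 N}{5}$ ($X{\left(l,N \right)} = \frac{2 N}{-5} = 2 N \left(- \frac{1}{5}\right) = - \frac{2 N}{5}$)
$W{\left(Z \right)} = \frac{18}{5} - Z$ ($W{\left(Z \right)} = \left(- \frac{2}{5}\right) \left(-9\right) - Z = \frac{18}{5} - Z$)
$\left(99210 - 142176\right) \left(-4314 + 138689\right) + W{\left(416 \right)} = \left(99210 - 142176\right) \left(-4314 + 138689\right) + \left(\frac{18}{5} - 416\right) = \left(-42966\right) 134375 + \left(\frac{18}{5} - 416\right) = -5773556250 - \frac{2062}{5} = - \frac{28867783312}{5}$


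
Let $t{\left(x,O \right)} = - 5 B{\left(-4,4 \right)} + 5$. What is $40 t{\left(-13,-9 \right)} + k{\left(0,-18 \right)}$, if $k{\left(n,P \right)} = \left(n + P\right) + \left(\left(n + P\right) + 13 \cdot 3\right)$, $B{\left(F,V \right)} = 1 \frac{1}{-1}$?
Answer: $403$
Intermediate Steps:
$B{\left(F,V \right)} = -1$ ($B{\left(F,V \right)} = 1 \left(-1\right) = -1$)
$k{\left(n,P \right)} = 39 + 2 P + 2 n$ ($k{\left(n,P \right)} = \left(P + n\right) + \left(\left(P + n\right) + 39\right) = \left(P + n\right) + \left(39 + P + n\right) = 39 + 2 P + 2 n$)
$t{\left(x,O \right)} = 10$ ($t{\left(x,O \right)} = \left(-5\right) \left(-1\right) + 5 = 5 + 5 = 10$)
$40 t{\left(-13,-9 \right)} + k{\left(0,-18 \right)} = 40 \cdot 10 + \left(39 + 2 \left(-18\right) + 2 \cdot 0\right) = 400 + \left(39 - 36 + 0\right) = 400 + 3 = 403$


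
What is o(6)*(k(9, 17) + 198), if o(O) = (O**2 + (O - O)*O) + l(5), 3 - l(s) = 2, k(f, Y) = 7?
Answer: 7585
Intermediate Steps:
l(s) = 1 (l(s) = 3 - 1*2 = 3 - 2 = 1)
o(O) = 1 + O**2 (o(O) = (O**2 + (O - O)*O) + 1 = (O**2 + 0*O) + 1 = (O**2 + 0) + 1 = O**2 + 1 = 1 + O**2)
o(6)*(k(9, 17) + 198) = (1 + 6**2)*(7 + 198) = (1 + 36)*205 = 37*205 = 7585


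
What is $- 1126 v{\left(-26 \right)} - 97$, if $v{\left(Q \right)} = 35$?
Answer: $-39507$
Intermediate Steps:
$- 1126 v{\left(-26 \right)} - 97 = \left(-1126\right) 35 - 97 = -39410 - 97 = -39507$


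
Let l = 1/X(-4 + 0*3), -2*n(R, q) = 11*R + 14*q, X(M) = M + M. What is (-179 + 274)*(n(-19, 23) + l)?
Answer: -43035/8 ≈ -5379.4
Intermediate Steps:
X(M) = 2*M
n(R, q) = -7*q - 11*R/2 (n(R, q) = -(11*R + 14*q)/2 = -7*q - 11*R/2)
l = -1/8 (l = 1/(2*(-4 + 0*3)) = 1/(2*(-4 + 0)) = 1/(2*(-4)) = 1/(-8) = -1/8 ≈ -0.12500)
(-179 + 274)*(n(-19, 23) + l) = (-179 + 274)*((-7*23 - 11/2*(-19)) - 1/8) = 95*((-161 + 209/2) - 1/8) = 95*(-113/2 - 1/8) = 95*(-453/8) = -43035/8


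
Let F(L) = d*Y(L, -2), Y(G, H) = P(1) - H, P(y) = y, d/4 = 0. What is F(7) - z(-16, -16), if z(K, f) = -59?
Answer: 59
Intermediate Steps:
d = 0 (d = 4*0 = 0)
Y(G, H) = 1 - H
F(L) = 0 (F(L) = 0*(1 - 1*(-2)) = 0*(1 + 2) = 0*3 = 0)
F(7) - z(-16, -16) = 0 - 1*(-59) = 0 + 59 = 59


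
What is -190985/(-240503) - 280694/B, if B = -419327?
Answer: 147592916177/100849401481 ≈ 1.4635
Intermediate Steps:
-190985/(-240503) - 280694/B = -190985/(-240503) - 280694/(-419327) = -190985*(-1/240503) - 280694*(-1/419327) = 190985/240503 + 280694/419327 = 147592916177/100849401481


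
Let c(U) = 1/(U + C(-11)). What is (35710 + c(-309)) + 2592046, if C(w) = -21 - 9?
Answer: 890809283/339 ≈ 2.6278e+6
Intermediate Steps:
C(w) = -30
c(U) = 1/(-30 + U) (c(U) = 1/(U - 30) = 1/(-30 + U))
(35710 + c(-309)) + 2592046 = (35710 + 1/(-30 - 309)) + 2592046 = (35710 + 1/(-339)) + 2592046 = (35710 - 1/339) + 2592046 = 12105689/339 + 2592046 = 890809283/339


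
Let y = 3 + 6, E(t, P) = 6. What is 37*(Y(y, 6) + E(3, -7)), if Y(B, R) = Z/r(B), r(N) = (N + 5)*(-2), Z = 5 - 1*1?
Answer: 1517/7 ≈ 216.71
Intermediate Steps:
Z = 4 (Z = 5 - 1 = 4)
r(N) = -10 - 2*N (r(N) = (5 + N)*(-2) = -10 - 2*N)
y = 9
Y(B, R) = 4/(-10 - 2*B)
37*(Y(y, 6) + E(3, -7)) = 37*(-2/(5 + 9) + 6) = 37*(-2/14 + 6) = 37*(-2*1/14 + 6) = 37*(-1/7 + 6) = 37*(41/7) = 1517/7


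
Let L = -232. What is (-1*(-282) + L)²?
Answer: 2500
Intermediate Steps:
(-1*(-282) + L)² = (-1*(-282) - 232)² = (282 - 232)² = 50² = 2500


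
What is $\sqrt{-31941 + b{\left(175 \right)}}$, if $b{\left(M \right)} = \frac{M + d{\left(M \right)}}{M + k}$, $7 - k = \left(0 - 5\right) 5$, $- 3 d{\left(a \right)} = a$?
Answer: $\frac{i \sqrt{1368615759}}{207} \approx 178.72 i$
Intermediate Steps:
$d{\left(a \right)} = - \frac{a}{3}$
$k = 32$ ($k = 7 - \left(0 - 5\right) 5 = 7 - \left(-5\right) 5 = 7 - -25 = 7 + 25 = 32$)
$b{\left(M \right)} = \frac{2 M}{3 \left(32 + M\right)}$ ($b{\left(M \right)} = \frac{M - \frac{M}{3}}{M + 32} = \frac{\frac{2}{3} M}{32 + M} = \frac{2 M}{3 \left(32 + M\right)}$)
$\sqrt{-31941 + b{\left(175 \right)}} = \sqrt{-31941 + \frac{2}{3} \cdot 175 \frac{1}{32 + 175}} = \sqrt{-31941 + \frac{2}{3} \cdot 175 \cdot \frac{1}{207}} = \sqrt{-31941 + \frac{350}{621}} = \sqrt{- \frac{19835011}{621}} = \frac{i \sqrt{1368615759}}{207}$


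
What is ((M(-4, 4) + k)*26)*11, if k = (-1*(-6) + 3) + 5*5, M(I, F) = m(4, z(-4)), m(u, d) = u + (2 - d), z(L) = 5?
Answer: 10010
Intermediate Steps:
m(u, d) = 2 + u - d
M(I, F) = 1 (M(I, F) = 2 + 4 - 1*5 = 2 + 4 - 5 = 1)
k = 34 (k = (6 + 3) + 25 = 9 + 25 = 34)
((M(-4, 4) + k)*26)*11 = ((1 + 34)*26)*11 = (35*26)*11 = 910*11 = 10010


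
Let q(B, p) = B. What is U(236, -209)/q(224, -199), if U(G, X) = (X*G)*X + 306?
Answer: 5154511/112 ≈ 46022.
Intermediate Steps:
U(G, X) = 306 + G*X² (U(G, X) = (G*X)*X + 306 = G*X² + 306 = 306 + G*X²)
U(236, -209)/q(224, -199) = (306 + 236*(-209)²)/224 = (306 + 236*43681)*(1/224) = (306 + 10308716)*(1/224) = 10309022*(1/224) = 5154511/112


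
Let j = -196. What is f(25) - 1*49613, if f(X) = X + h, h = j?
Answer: -49784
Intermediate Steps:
h = -196
f(X) = -196 + X (f(X) = X - 196 = -196 + X)
f(25) - 1*49613 = (-196 + 25) - 1*49613 = -171 - 49613 = -49784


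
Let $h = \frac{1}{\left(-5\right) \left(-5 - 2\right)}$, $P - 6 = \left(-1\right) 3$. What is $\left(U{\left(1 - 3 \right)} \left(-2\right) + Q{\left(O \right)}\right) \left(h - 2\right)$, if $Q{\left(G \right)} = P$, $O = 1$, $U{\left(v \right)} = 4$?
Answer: $\frac{69}{7} \approx 9.8571$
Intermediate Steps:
$P = 3$ ($P = 6 - 3 = 3$)
$Q{\left(G \right)} = 3$
$h = \frac{1}{35}$ ($h = \frac{1}{\left(-5\right) \left(-7\right)} = \frac{1}{35} \approx 0.028571$)
$\left(U{\left(1 - 3 \right)} \left(-2\right) + Q{\left(O \right)}\right) \left(h - 2\right) = \left(4 \left(-2\right) + 3\right) \left(\frac{1}{35} - 2\right) = \left(-8 + 3\right) \left(- \frac{69}{35}\right) = \left(-5\right) \left(- \frac{69}{35}\right) = \frac{69}{7}$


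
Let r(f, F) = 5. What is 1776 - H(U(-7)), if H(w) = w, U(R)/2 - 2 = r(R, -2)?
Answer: 1762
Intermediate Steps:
U(R) = 14 (U(R) = 4 + 2*5 = 4 + 10 = 14)
1776 - H(U(-7)) = 1776 - 1*14 = 1776 - 14 = 1762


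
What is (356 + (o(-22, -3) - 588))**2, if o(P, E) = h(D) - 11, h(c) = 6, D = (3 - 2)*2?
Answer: 56169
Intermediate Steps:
D = 2 (D = 1*2 = 2)
o(P, E) = -5 (o(P, E) = 6 - 11 = -5)
(356 + (o(-22, -3) - 588))**2 = (356 + (-5 - 588))**2 = (356 - 593)**2 = (-237)**2 = 56169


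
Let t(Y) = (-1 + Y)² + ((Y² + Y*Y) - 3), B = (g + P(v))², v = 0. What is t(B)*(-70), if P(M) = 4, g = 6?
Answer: -2085860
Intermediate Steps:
B = 100 (B = (6 + 4)² = 10² = 100)
t(Y) = -3 + (-1 + Y)² + 2*Y² (t(Y) = (-1 + Y)² + ((Y² + Y²) - 3) = (-1 + Y)² + (2*Y² - 3) = (-1 + Y)² + (-3 + 2*Y²) = -3 + (-1 + Y)² + 2*Y²)
t(B)*(-70) = (-2 - 2*100 + 3*100²)*(-70) = (-2 - 200 + 3*10000)*(-70) = (-2 - 200 + 30000)*(-70) = 29798*(-70) = -2085860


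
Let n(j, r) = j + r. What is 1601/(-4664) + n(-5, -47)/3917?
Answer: -6513645/18268888 ≈ -0.35654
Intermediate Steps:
1601/(-4664) + n(-5, -47)/3917 = 1601/(-4664) + (-5 - 47)/3917 = 1601*(-1/4664) - 52*1/3917 = -1601/4664 - 52/3917 = -6513645/18268888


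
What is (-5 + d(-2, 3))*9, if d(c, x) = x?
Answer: -18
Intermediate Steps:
(-5 + d(-2, 3))*9 = (-5 + 3)*9 = -2*9 = -18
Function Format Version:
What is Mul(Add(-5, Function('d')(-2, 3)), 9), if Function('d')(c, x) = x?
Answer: -18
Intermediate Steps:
Mul(Add(-5, Function('d')(-2, 3)), 9) = Mul(Add(-5, 3), 9) = Mul(-2, 9) = -18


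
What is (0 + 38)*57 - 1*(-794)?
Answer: 2960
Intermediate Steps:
(0 + 38)*57 - 1*(-794) = 38*57 + 794 = 2166 + 794 = 2960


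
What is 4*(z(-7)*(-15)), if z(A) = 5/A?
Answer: 300/7 ≈ 42.857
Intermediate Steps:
4*(z(-7)*(-15)) = 4*((5/(-7))*(-15)) = 4*((5*(-1/7))*(-15)) = 4*(-5/7*(-15)) = 4*(75/7) = 300/7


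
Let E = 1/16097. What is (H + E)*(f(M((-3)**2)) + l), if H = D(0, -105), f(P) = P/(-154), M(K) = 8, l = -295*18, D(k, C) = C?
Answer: 691072292816/1239469 ≈ 5.5756e+5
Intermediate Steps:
l = -5310
f(P) = -P/154 (f(P) = P*(-1/154) = -P/154)
H = -105
E = 1/16097 ≈ 6.2123e-5
(H + E)*(f(M((-3)**2)) + l) = (-105 + 1/16097)*(-1/154*8 - 5310) = -1690184*(-4/77 - 5310)/16097 = -1690184/16097*(-408874/77) = 691072292816/1239469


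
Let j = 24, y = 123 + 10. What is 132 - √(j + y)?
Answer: 132 - √157 ≈ 119.47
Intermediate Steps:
y = 133
132 - √(j + y) = 132 - √(24 + 133) = 132 - √157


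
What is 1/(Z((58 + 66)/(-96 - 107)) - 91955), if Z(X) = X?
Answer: -203/18666989 ≈ -1.0875e-5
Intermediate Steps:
1/(Z((58 + 66)/(-96 - 107)) - 91955) = 1/((58 + 66)/(-96 - 107) - 91955) = 1/(124/(-203) - 91955) = 1/(124*(-1/203) - 91955) = 1/(-124/203 - 91955) = 1/(-18666989/203) = -203/18666989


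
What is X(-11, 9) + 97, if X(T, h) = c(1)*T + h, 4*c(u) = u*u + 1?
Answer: 201/2 ≈ 100.50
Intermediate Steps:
c(u) = 1/4 + u**2/4 (c(u) = (u*u + 1)/4 = (u**2 + 1)/4 = (1 + u**2)/4 = 1/4 + u**2/4)
X(T, h) = h + T/2 (X(T, h) = (1/4 + (1/4)*1**2)*T + h = (1/4 + (1/4)*1)*T + h = (1/4 + 1/4)*T + h = T/2 + h = h + T/2)
X(-11, 9) + 97 = (9 + (1/2)*(-11)) + 97 = (9 - 11/2) + 97 = 7/2 + 97 = 201/2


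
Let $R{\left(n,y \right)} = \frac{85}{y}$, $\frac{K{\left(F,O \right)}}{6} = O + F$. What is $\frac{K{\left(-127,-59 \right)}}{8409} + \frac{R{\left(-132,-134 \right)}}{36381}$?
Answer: $- \frac{1813758343}{13664776362} \approx -0.13273$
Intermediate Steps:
$K{\left(F,O \right)} = 6 F + 6 O$ ($K{\left(F,O \right)} = 6 \left(O + F\right) = 6 \left(F + O\right) = 6 F + 6 O$)
$\frac{K{\left(-127,-59 \right)}}{8409} + \frac{R{\left(-132,-134 \right)}}{36381} = \frac{6 \left(-127\right) + 6 \left(-59\right)}{8409} + \frac{85 \frac{1}{-134}}{36381} = \left(-762 - 354\right) \frac{1}{8409} + 85 \left(- \frac{1}{134}\right) \frac{1}{36381} = \left(-1116\right) \frac{1}{8409} - \frac{85}{4875054} = - \frac{372}{2803} - \frac{85}{4875054} = - \frac{1813758343}{13664776362}$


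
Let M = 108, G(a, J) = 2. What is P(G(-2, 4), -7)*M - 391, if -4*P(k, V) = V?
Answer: -202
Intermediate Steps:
P(k, V) = -V/4
P(G(-2, 4), -7)*M - 391 = -¼*(-7)*108 - 391 = (7/4)*108 - 391 = 189 - 391 = -202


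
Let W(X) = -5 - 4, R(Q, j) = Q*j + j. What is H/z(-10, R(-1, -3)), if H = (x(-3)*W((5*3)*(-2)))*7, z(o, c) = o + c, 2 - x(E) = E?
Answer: 63/2 ≈ 31.500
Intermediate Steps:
x(E) = 2 - E
R(Q, j) = j + Q*j
z(o, c) = c + o
W(X) = -9
H = -315 (H = ((2 - 1*(-3))*(-9))*7 = ((2 + 3)*(-9))*7 = (5*(-9))*7 = -45*7 = -315)
H/z(-10, R(-1, -3)) = -315/(-3*(1 - 1) - 10) = -315/(-3*0 - 10) = -315/(0 - 10) = -315/(-10) = -315*(-⅒) = 63/2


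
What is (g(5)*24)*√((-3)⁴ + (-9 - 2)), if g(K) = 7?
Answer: 168*√70 ≈ 1405.6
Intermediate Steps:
(g(5)*24)*√((-3)⁴ + (-9 - 2)) = (7*24)*√((-3)⁴ + (-9 - 2)) = 168*√(81 - 11) = 168*√70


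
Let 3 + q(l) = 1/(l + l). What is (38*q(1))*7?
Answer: -665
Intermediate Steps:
q(l) = -3 + 1/(2*l) (q(l) = -3 + 1/(l + l) = -3 + 1/(2*l))
(38*q(1))*7 = (38*(-3 + (½)/1))*7 = (38*(-3 + (½)*1))*7 = (38*(-3 + ½))*7 = (38*(-5/2))*7 = -95*7 = -665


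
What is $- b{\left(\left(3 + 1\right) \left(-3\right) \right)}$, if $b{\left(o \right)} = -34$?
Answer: $34$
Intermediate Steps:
$- b{\left(\left(3 + 1\right) \left(-3\right) \right)} = \left(-1\right) \left(-34\right) = 34$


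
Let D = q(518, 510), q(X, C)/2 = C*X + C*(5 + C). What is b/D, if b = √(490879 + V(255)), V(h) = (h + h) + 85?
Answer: √491474/1053660 ≈ 0.00066535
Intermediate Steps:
V(h) = 85 + 2*h (V(h) = 2*h + 85 = 85 + 2*h)
q(X, C) = 2*C*X + 2*C*(5 + C) (q(X, C) = 2*(C*X + C*(5 + C)) = 2*C*X + 2*C*(5 + C))
D = 1053660 (D = 2*510*(5 + 510 + 518) = 2*510*1033 = 1053660)
b = √491474 (b = √(490879 + (85 + 2*255)) = √(490879 + (85 + 510)) = √(490879 + 595) = √491474 ≈ 701.05)
b/D = √491474/1053660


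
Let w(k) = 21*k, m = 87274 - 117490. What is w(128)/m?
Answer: -112/1259 ≈ -0.088959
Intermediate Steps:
m = -30216
w(128)/m = (21*128)/(-30216) = 2688*(-1/30216) = -112/1259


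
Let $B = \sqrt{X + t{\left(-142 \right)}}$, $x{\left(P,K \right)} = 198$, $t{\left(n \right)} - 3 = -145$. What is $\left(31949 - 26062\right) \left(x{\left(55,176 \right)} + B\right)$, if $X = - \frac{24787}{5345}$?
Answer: $1165626 + \frac{5887 i \sqrt{4189288065}}{5345} \approx 1.1656 \cdot 10^{6} + 71288.0 i$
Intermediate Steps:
$t{\left(n \right)} = -142$ ($t{\left(n \right)} = 3 - 145 = -142$)
$X = - \frac{24787}{5345}$ ($X = \left(-24787\right) \frac{1}{5345} = - \frac{24787}{5345} \approx -4.6374$)
$B = \frac{i \sqrt{4189288065}}{5345}$ ($B = \sqrt{- \frac{24787}{5345} - 142} = \sqrt{- \frac{783777}{5345}} = \frac{i \sqrt{4189288065}}{5345} \approx 12.109 i$)
$\left(31949 - 26062\right) \left(x{\left(55,176 \right)} + B\right) = \left(31949 - 26062\right) \left(198 + \frac{i \sqrt{4189288065}}{5345}\right) = 5887 \left(198 + \frac{i \sqrt{4189288065}}{5345}\right) = 1165626 + \frac{5887 i \sqrt{4189288065}}{5345}$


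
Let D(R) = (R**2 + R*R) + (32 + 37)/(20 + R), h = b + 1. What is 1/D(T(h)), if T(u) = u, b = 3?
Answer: 8/279 ≈ 0.028674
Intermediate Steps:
h = 4 (h = 3 + 1 = 4)
D(R) = 2*R**2 + 69/(20 + R) (D(R) = (R**2 + R**2) + 69/(20 + R) = 2*R**2 + 69/(20 + R))
1/D(T(h)) = 1/((69 + 2*4**3 + 40*4**2)/(20 + 4)) = 1/((69 + 2*64 + 40*16)/24) = 1/((69 + 128 + 640)/24) = 1/((1/24)*837) = 1/(279/8) = 8/279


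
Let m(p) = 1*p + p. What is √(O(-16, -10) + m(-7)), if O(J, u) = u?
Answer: 2*I*√6 ≈ 4.899*I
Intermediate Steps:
m(p) = 2*p (m(p) = p + p = 2*p)
√(O(-16, -10) + m(-7)) = √(-10 + 2*(-7)) = √(-10 - 14) = √(-24) = 2*I*√6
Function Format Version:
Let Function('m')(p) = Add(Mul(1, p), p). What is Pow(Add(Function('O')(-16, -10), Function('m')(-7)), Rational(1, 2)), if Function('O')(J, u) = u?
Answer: Mul(2, I, Pow(6, Rational(1, 2))) ≈ Mul(4.8990, I)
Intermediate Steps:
Function('m')(p) = Mul(2, p) (Function('m')(p) = Add(p, p) = Mul(2, p))
Pow(Add(Function('O')(-16, -10), Function('m')(-7)), Rational(1, 2)) = Pow(Add(-10, Mul(2, -7)), Rational(1, 2)) = Pow(Add(-10, -14), Rational(1, 2)) = Pow(-24, Rational(1, 2)) = Mul(2, I, Pow(6, Rational(1, 2)))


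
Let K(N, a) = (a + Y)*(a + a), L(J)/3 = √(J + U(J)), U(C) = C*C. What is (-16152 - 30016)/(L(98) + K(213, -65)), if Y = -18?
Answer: -249076360/58168391 + 1454292*√22/58168391 ≈ -4.1647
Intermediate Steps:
U(C) = C²
L(J) = 3*√(J + J²)
K(N, a) = 2*a*(-18 + a) (K(N, a) = (a - 18)*(a + a) = (-18 + a)*(2*a) = 2*a*(-18 + a))
(-16152 - 30016)/(L(98) + K(213, -65)) = (-16152 - 30016)/(3*√(98*(1 + 98)) + 2*(-65)*(-18 - 65)) = -46168/(3*√(98*99) + 2*(-65)*(-83)) = -46168/(3*√9702 + 10790) = -46168/(3*(21*√22) + 10790) = -46168/(63*√22 + 10790) = -46168/(10790 + 63*√22)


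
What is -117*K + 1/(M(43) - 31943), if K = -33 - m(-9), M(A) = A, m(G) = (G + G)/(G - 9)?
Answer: 126898199/31900 ≈ 3978.0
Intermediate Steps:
m(G) = 2*G/(-9 + G) (m(G) = (2*G)/(-9 + G) = 2*G/(-9 + G))
K = -34 (K = -33 - 2*(-9)/(-9 - 9) = -33 - 2*(-9)/(-18) = -33 - 2*(-9)*(-1)/18 = -33 - 1*1 = -33 - 1 = -34)
-117*K + 1/(M(43) - 31943) = -117*(-34) + 1/(43 - 31943) = 3978 + 1/(-31900) = 3978 - 1/31900 = 126898199/31900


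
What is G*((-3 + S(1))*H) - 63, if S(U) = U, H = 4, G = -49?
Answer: 329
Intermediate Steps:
G*((-3 + S(1))*H) - 63 = -49*(-3 + 1)*4 - 63 = -(-98)*4 - 63 = -49*(-8) - 63 = 392 - 63 = 329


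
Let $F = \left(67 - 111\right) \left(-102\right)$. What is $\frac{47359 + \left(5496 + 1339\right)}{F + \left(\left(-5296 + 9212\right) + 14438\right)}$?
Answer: $\frac{27097}{11421} \approx 2.3726$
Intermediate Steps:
$F = 4488$ ($F = \left(-44\right) \left(-102\right) = 4488$)
$\frac{47359 + \left(5496 + 1339\right)}{F + \left(\left(-5296 + 9212\right) + 14438\right)} = \frac{47359 + \left(5496 + 1339\right)}{4488 + \left(\left(-5296 + 9212\right) + 14438\right)} = \frac{47359 + 6835}{4488 + \left(3916 + 14438\right)} = \frac{54194}{4488 + 18354} = \frac{54194}{22842} = 54194 \cdot \frac{1}{22842} = \frac{27097}{11421}$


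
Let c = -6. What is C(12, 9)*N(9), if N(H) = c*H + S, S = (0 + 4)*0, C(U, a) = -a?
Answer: 486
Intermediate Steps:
S = 0 (S = 4*0 = 0)
N(H) = -6*H (N(H) = -6*H + 0 = -6*H)
C(12, 9)*N(9) = (-1*9)*(-6*9) = -9*(-54) = 486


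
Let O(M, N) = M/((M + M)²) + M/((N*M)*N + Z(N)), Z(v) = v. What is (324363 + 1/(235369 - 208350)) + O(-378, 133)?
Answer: 12657291244762305871/39021994700136 ≈ 3.2436e+5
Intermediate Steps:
O(M, N) = 1/(4*M) + M/(N + M*N²) (O(M, N) = M/((M + M)²) + M/((N*M)*N + N) = M/((2*M)²) + M/((M*N)*N + N) = M/((4*M²)) + M/(M*N² + N) = M*(1/(4*M²)) + M/(N + M*N²) = 1/(4*M) + M/(N + M*N²))
(324363 + 1/(235369 - 208350)) + O(-378, 133) = (324363 + 1/(235369 - 208350)) + (¼)*(133 + 4*(-378)² - 378*133²)/(-378*133*(1 - 378*133)) = (324363 + 1/27019) + (¼)*(-1/378)*(1/133)*(133 + 4*142884 - 378*17689)/(1 - 50274) = (324363 + 1/27019) + (¼)*(-1/378)*(1/133)*(133 + 571536 - 6686442)/(-50273) = 8763963898/27019 + (¼)*(-1/378)*(1/133)*(-1/50273)*(-6114773) = 8763963898/27019 - 873539/1444242744 = 12657291244762305871/39021994700136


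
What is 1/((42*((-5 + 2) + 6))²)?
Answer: 1/15876 ≈ 6.2988e-5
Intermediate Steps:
1/((42*((-5 + 2) + 6))²) = 1/((42*(-3 + 6))²) = 1/((42*3)²) = 1/(126²) = 1/15876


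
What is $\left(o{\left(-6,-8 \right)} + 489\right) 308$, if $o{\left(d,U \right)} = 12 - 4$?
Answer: $153076$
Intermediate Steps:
$o{\left(d,U \right)} = 8$ ($o{\left(d,U \right)} = 12 - 4 = 8$)
$\left(o{\left(-6,-8 \right)} + 489\right) 308 = \left(8 + 489\right) 308 = 497 \cdot 308 = 153076$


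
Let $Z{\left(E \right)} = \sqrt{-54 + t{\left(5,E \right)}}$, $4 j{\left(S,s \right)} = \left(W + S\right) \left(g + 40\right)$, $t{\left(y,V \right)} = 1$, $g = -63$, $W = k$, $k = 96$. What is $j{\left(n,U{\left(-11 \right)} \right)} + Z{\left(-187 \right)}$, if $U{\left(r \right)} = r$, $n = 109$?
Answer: $- \frac{4715}{4} + i \sqrt{53} \approx -1178.8 + 7.2801 i$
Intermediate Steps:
$W = 96$
$j{\left(S,s \right)} = -552 - \frac{23 S}{4}$ ($j{\left(S,s \right)} = \frac{\left(96 + S\right) \left(-63 + 40\right)}{4} = \frac{\left(96 + S\right) \left(-23\right)}{4} = \frac{-2208 - 23 S}{4} = -552 - \frac{23 S}{4}$)
$Z{\left(E \right)} = i \sqrt{53}$ ($Z{\left(E \right)} = \sqrt{-54 + 1} = \sqrt{-53} = i \sqrt{53}$)
$j{\left(n,U{\left(-11 \right)} \right)} + Z{\left(-187 \right)} = \left(-552 - \frac{2507}{4}\right) + i \sqrt{53} = - \frac{4715}{4} + i \sqrt{53}$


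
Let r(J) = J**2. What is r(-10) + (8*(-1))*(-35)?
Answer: 380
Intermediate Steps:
r(-10) + (8*(-1))*(-35) = (-10)**2 + (8*(-1))*(-35) = 100 - 8*(-35) = 100 + 280 = 380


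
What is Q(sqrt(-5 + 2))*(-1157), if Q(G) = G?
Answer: -1157*I*sqrt(3) ≈ -2004.0*I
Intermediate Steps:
Q(sqrt(-5 + 2))*(-1157) = sqrt(-5 + 2)*(-1157) = sqrt(-3)*(-1157) = (I*sqrt(3))*(-1157) = -1157*I*sqrt(3)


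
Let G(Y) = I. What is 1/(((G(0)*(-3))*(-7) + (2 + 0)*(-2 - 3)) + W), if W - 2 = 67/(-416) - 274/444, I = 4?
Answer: 46176/3473443 ≈ 0.013294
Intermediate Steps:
G(Y) = 4
W = 56419/46176 (W = 2 + (67/(-416) - 274/444) = 2 + (67*(-1/416) - 274*1/444) = 2 + (-67/416 - 137/222) = 2 - 35933/46176 = 56419/46176 ≈ 1.2218)
1/(((G(0)*(-3))*(-7) + (2 + 0)*(-2 - 3)) + W) = 1/(((4*(-3))*(-7) + (2 + 0)*(-2 - 3)) + 56419/46176) = 1/((-12*(-7) + 2*(-5)) + 56419/46176) = 1/((84 - 10) + 56419/46176) = 1/(74 + 56419/46176) = 1/(3473443/46176) = 46176/3473443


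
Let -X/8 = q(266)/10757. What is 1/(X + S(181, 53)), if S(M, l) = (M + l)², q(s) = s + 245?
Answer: 10757/589006204 ≈ 1.8263e-5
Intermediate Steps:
q(s) = 245 + s
X = -4088/10757 (X = -8*(245 + 266)/10757 = -4088/10757 ≈ -0.38003)
1/(X + S(181, 53)) = 1/(-4088/10757 + (181 + 53)²) = 1/(-4088/10757 + 234²) = 1/(-4088/10757 + 54756) = 1/(589006204/10757) = 10757/589006204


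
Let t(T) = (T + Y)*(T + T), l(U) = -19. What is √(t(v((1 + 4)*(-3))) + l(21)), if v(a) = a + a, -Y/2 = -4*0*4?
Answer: √1781 ≈ 42.202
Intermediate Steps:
Y = 0 (Y = -2*(-4*0)*4 = -0*4 = -2*0 = 0)
v(a) = 2*a
t(T) = 2*T² (t(T) = (T + 0)*(T + T) = T*(2*T) = 2*T²)
√(t(v((1 + 4)*(-3))) + l(21)) = √(2*(2*((1 + 4)*(-3)))² - 19) = √(2*(2*(5*(-3)))² - 19) = √(2*(2*(-15))² - 19) = √(2*(-30)² - 19) = √(2*900 - 19) = √(1800 - 19) = √1781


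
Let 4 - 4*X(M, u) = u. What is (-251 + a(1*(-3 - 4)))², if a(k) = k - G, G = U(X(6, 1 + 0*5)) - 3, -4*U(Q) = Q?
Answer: 16621929/256 ≈ 64929.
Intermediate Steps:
X(M, u) = 1 - u/4
U(Q) = -Q/4
G = -51/16 (G = -(1 - (1 + 0*5)/4)/4 - 3 = -(1 - (1 + 0)/4)/4 - 3 = -(1 - ¼*1)/4 - 3 = -(1 - ¼)/4 - 3 = -¼*¾ - 3 = -3/16 - 3 = -51/16 ≈ -3.1875)
a(k) = 51/16 + k (a(k) = k - 1*(-51/16) = k + 51/16 = 51/16 + k)
(-251 + a(1*(-3 - 4)))² = (-251 + (51/16 + 1*(-3 - 4)))² = (-251 + (51/16 + 1*(-7)))² = (-251 + (51/16 - 7))² = (-251 - 61/16)² = (-4077/16)² = 16621929/256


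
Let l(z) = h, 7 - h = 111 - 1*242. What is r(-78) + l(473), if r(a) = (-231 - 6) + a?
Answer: -177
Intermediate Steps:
h = 138 (h = 7 - (111 - 1*242) = 7 - (111 - 242) = 7 - 1*(-131) = 7 + 131 = 138)
l(z) = 138
r(a) = -237 + a
r(-78) + l(473) = (-237 - 78) + 138 = -315 + 138 = -177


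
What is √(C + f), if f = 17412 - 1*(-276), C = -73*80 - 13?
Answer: 3*√1315 ≈ 108.79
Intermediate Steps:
C = -5853 (C = -5840 - 13 = -5853)
f = 17688 (f = 17412 + 276 = 17688)
√(C + f) = √(-5853 + 17688) = √11835 = 3*√1315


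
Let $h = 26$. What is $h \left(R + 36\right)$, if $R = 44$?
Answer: $2080$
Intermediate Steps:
$h \left(R + 36\right) = 26 \left(44 + 36\right) = 26 \cdot 80 = 2080$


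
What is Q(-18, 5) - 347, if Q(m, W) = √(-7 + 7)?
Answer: -347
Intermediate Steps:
Q(m, W) = 0 (Q(m, W) = √0 = 0)
Q(-18, 5) - 347 = 0 - 347 = -347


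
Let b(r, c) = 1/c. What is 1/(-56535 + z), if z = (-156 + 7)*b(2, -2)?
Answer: -2/112921 ≈ -1.7711e-5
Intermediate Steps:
z = 149/2 (z = (-156 + 7)/(-2) = -149*(-½) = 149/2 ≈ 74.500)
1/(-56535 + z) = 1/(-56535 + 149/2) = 1/(-112921/2) = -2/112921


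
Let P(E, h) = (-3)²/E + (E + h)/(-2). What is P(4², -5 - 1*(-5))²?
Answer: 14161/256 ≈ 55.316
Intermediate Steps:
P(E, h) = 9/E - E/2 - h/2 (P(E, h) = 9/E + (E + h)*(-½) = 9/E + (-E/2 - h/2) = 9/E - E/2 - h/2)
P(4², -5 - 1*(-5))² = ((18 - 1*4²*(4² + (-5 - 1*(-5))))/(2*(4²)))² = ((½)*(18 - 1*16*(16 + (-5 + 5)))/16)² = ((½)*(1/16)*(18 - 1*16*(16 + 0)))² = ((½)*(1/16)*(18 - 1*16*16))² = ((½)*(1/16)*(18 - 256))² = ((½)*(1/16)*(-238))² = (-119/16)² = 14161/256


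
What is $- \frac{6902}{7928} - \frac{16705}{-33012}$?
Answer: $- \frac{2981612}{8178723} \approx -0.36456$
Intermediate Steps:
$- \frac{6902}{7928} - \frac{16705}{-33012} = \left(-6902\right) \frac{1}{7928} - - \frac{16705}{33012} = - \frac{3451}{3964} + \frac{16705}{33012} = - \frac{2981612}{8178723}$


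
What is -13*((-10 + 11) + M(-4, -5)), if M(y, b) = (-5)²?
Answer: -338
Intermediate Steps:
M(y, b) = 25
-13*((-10 + 11) + M(-4, -5)) = -13*((-10 + 11) + 25) = -13*(1 + 25) = -13*26 = -338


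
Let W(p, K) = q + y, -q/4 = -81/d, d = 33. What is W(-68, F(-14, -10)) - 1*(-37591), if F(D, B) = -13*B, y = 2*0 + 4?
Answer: 413653/11 ≈ 37605.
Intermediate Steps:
q = 108/11 (q = -(-324)/33 = -4*(-27/11) = 108/11 ≈ 9.8182)
y = 4 (y = 0 + 4 = 4)
W(p, K) = 152/11 (W(p, K) = 108/11 + 4 = 152/11)
W(-68, F(-14, -10)) - 1*(-37591) = 152/11 - 1*(-37591) = 152/11 + 37591 = 413653/11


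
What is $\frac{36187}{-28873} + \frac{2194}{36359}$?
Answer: $- \frac{1252375771}{1049793407} \approx -1.193$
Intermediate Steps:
$\frac{36187}{-28873} + \frac{2194}{36359} = 36187 \left(- \frac{1}{28873}\right) + 2194 \cdot \frac{1}{36359} = - \frac{36187}{28873} + \frac{2194}{36359} = - \frac{1252375771}{1049793407}$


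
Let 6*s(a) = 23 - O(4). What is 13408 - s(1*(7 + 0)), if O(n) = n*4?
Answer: 80441/6 ≈ 13407.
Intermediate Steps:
O(n) = 4*n
s(a) = 7/6 (s(a) = (23 - 4*4)/6 = (23 - 1*16)/6 = (23 - 16)/6 = (⅙)*7 = 7/6)
13408 - s(1*(7 + 0)) = 13408 - 1*7/6 = 13408 - 7/6 = 80441/6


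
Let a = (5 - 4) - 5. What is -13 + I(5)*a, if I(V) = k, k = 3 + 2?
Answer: -33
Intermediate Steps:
k = 5
I(V) = 5
a = -4 (a = 1 - 5 = -4)
-13 + I(5)*a = -13 + 5*(-4) = -13 - 20 = -33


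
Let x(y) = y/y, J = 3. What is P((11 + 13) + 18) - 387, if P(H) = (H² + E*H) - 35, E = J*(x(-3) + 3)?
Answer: 1846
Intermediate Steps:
x(y) = 1
E = 12 (E = 3*(1 + 3) = 3*4 = 12)
P(H) = -35 + H² + 12*H (P(H) = (H² + 12*H) - 35 = -35 + H² + 12*H)
P((11 + 13) + 18) - 387 = (-35 + ((11 + 13) + 18)² + 12*((11 + 13) + 18)) - 387 = (-35 + (24 + 18)² + 12*(24 + 18)) - 387 = (-35 + 42² + 12*42) - 387 = (-35 + 1764 + 504) - 387 = 2233 - 387 = 1846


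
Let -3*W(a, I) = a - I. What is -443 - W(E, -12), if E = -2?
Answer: -1319/3 ≈ -439.67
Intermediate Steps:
W(a, I) = -a/3 + I/3 (W(a, I) = -(a - I)/3 = -a/3 + I/3)
-443 - W(E, -12) = -443 - (-⅓*(-2) + (⅓)*(-12)) = -443 - (⅔ - 4) = -443 - 1*(-10/3) = -443 + 10/3 = -1319/3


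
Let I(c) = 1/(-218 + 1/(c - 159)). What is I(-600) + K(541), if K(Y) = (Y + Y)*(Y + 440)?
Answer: 175629376887/165463 ≈ 1.0614e+6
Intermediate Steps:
K(Y) = 2*Y*(440 + Y) (K(Y) = (2*Y)*(440 + Y) = 2*Y*(440 + Y))
I(c) = 1/(-218 + 1/(-159 + c))
I(-600) + K(541) = (159 - 1*(-600))/(-34663 + 218*(-600)) + 2*541*(440 + 541) = (159 + 600)/(-34663 - 130800) + 2*541*981 = 759/(-165463) + 1061442 = -1/165463*759 + 1061442 = -759/165463 + 1061442 = 175629376887/165463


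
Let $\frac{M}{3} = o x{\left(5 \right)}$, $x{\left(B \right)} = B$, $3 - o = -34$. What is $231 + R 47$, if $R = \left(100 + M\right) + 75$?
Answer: $34541$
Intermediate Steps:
$o = 37$ ($o = 3 - -34 = 3 + 34 = 37$)
$M = 555$ ($M = 3 \cdot 37 \cdot 5 = 3 \cdot 185 = 555$)
$R = 730$ ($R = \left(100 + 555\right) + 75 = 655 + 75 = 730$)
$231 + R 47 = 231 + 730 \cdot 47 = 231 + 34310 = 34541$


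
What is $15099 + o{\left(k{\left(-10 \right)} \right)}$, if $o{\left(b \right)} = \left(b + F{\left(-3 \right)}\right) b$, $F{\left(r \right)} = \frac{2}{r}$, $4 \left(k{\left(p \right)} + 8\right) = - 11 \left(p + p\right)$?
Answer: $\frac{51830}{3} \approx 17277.0$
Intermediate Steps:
$k{\left(p \right)} = -8 - \frac{11 p}{2}$ ($k{\left(p \right)} = -8 + \frac{\left(-11\right) \left(p + p\right)}{4} = -8 + \frac{\left(-11\right) 2 p}{4} = -8 + \frac{\left(-22\right) p}{4} = -8 - \frac{11 p}{2}$)
$o{\left(b \right)} = b \left(- \frac{2}{3} + b\right)$ ($o{\left(b \right)} = \left(b + \frac{2}{-3}\right) b = \left(b + 2 \left(- \frac{1}{3}\right)\right) b = \left(b - \frac{2}{3}\right) b = \left(- \frac{2}{3} + b\right) b = b \left(- \frac{2}{3} + b\right)$)
$15099 + o{\left(k{\left(-10 \right)} \right)} = 15099 + \frac{\left(-8 - -55\right) \left(-2 + 3 \left(-8 - -55\right)\right)}{3} = 15099 + \frac{\left(-8 + 55\right) \left(-2 + 3 \left(-8 + 55\right)\right)}{3} = 15099 + \frac{1}{3} \cdot 47 \left(-2 + 3 \cdot 47\right) = 15099 + \frac{1}{3} \cdot 47 \left(-2 + 141\right) = 15099 + \frac{1}{3} \cdot 47 \cdot 139 = 15099 + \frac{6533}{3} = \frac{51830}{3}$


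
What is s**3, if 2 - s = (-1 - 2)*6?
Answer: 8000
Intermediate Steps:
s = 20 (s = 2 - (-1 - 2)*6 = 2 - (-3)*6 = 2 - 1*(-18) = 2 + 18 = 20)
s**3 = 20**3 = 8000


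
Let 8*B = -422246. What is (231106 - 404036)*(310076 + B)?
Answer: -88988135165/2 ≈ -4.4494e+10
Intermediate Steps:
B = -211123/4 (B = (⅛)*(-422246) = -211123/4 ≈ -52781.)
(231106 - 404036)*(310076 + B) = (231106 - 404036)*(310076 - 211123/4) = -172930*1029181/4 = -88988135165/2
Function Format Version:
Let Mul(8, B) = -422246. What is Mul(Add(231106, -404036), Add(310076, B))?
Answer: Rational(-88988135165, 2) ≈ -4.4494e+10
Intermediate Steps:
B = Rational(-211123, 4) (B = Mul(Rational(1, 8), -422246) = Rational(-211123, 4) ≈ -52781.)
Mul(Add(231106, -404036), Add(310076, B)) = Mul(Add(231106, -404036), Add(310076, Rational(-211123, 4))) = Mul(-172930, Rational(1029181, 4)) = Rational(-88988135165, 2)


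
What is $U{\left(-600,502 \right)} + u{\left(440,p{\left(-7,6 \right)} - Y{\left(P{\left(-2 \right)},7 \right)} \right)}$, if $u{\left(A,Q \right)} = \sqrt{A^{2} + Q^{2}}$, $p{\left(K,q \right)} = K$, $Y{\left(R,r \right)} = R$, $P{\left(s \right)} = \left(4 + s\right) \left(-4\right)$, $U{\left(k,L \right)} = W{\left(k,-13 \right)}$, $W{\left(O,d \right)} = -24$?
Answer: $-24 + \sqrt{193601} \approx 416.0$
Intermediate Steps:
$U{\left(k,L \right)} = -24$
$P{\left(s \right)} = -16 - 4 s$
$U{\left(-600,502 \right)} + u{\left(440,p{\left(-7,6 \right)} - Y{\left(P{\left(-2 \right)},7 \right)} \right)} = -24 + \sqrt{440^{2} + \left(-7 - \left(-16 - -8\right)\right)^{2}} = -24 + \sqrt{193600 + \left(-7 - \left(-16 + 8\right)\right)^{2}} = -24 + \sqrt{193600 + \left(-7 - -8\right)^{2}} = -24 + \sqrt{193600 + \left(-7 + 8\right)^{2}} = -24 + \sqrt{193600 + 1^{2}} = -24 + \sqrt{193600 + 1} = -24 + \sqrt{193601}$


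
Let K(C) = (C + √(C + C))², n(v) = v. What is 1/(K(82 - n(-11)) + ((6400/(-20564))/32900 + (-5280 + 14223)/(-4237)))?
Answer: 56704396439687449756681/459553886487581563623592019 - 4776248124816894134157*√186/1838215545950326254494368076 ≈ 8.7954e-5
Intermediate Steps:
K(C) = (C + √2*√C)² (K(C) = (C + √(2*C))² = (C + √2*√C)²)
1/(K(82 - n(-11)) + ((6400/(-20564))/32900 + (-5280 + 14223)/(-4237))) = 1/(((82 - 1*(-11)) + √2*√(82 - 1*(-11)))² + ((6400/(-20564))/32900 + (-5280 + 14223)/(-4237))) = 1/(((82 + 11) + √2*√(82 + 11))² + ((6400*(-1/20564))*(1/32900) + 8943*(-1/4237))) = 1/((93 + √2*√93)² + (-1600/5141*1/32900 - 8943/4237)) = 1/((93 + √186)² + (-16/1691389 - 8943/4237)) = 1/((93 + √186)² - 15126159619/7166415193) = 1/(-15126159619/7166415193 + (93 + √186)²)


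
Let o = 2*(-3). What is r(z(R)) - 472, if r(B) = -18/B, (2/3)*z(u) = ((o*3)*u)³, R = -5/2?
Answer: -14337004/30375 ≈ -472.00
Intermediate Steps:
R = -5/2 (R = -5*½ = -5/2 ≈ -2.5000)
o = -6
z(u) = -8748*u³ (z(u) = 3*((-6*3)*u)³/2 = 3*(-18*u)³/2 = 3*(-5832*u³)/2 = -8748*u³)
r(z(R)) - 472 = -18/((-8748*(-5/2)³)) - 472 = -18/((-8748*(-125/8))) - 472 = -18/273375/2 - 472 = -18*2/273375 - 472 = -4/30375 - 472 = -14337004/30375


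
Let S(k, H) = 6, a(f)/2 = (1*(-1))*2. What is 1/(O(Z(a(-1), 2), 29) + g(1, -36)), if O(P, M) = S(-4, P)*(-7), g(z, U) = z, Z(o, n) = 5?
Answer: -1/41 ≈ -0.024390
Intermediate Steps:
a(f) = -4 (a(f) = 2*((1*(-1))*2) = 2*(-1*2) = 2*(-2) = -4)
O(P, M) = -42 (O(P, M) = 6*(-7) = -42)
1/(O(Z(a(-1), 2), 29) + g(1, -36)) = 1/(-42 + 1) = 1/(-41) = -1/41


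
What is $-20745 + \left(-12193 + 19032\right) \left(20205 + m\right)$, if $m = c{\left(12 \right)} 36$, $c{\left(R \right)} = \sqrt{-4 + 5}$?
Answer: $138407454$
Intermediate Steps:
$c{\left(R \right)} = 1$ ($c{\left(R \right)} = \sqrt{1} = 1$)
$m = 36$ ($m = 1 \cdot 36 = 36$)
$-20745 + \left(-12193 + 19032\right) \left(20205 + m\right) = -20745 + \left(-12193 + 19032\right) \left(20205 + 36\right) = -20745 + 6839 \cdot 20241 = -20745 + 138428199 = 138407454$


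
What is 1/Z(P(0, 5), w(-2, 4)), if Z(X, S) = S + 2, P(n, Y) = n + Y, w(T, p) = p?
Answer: ⅙ ≈ 0.16667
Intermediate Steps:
P(n, Y) = Y + n
Z(X, S) = 2 + S
1/Z(P(0, 5), w(-2, 4)) = 1/(2 + 4) = 1/6 = ⅙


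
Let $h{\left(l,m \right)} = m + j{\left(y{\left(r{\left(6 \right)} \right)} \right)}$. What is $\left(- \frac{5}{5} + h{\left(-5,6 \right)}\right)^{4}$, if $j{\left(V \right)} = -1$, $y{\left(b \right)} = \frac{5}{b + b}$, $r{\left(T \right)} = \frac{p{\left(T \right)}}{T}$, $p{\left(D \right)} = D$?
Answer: $256$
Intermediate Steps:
$r{\left(T \right)} = 1$ ($r{\left(T \right)} = \frac{T}{T} = 1$)
$y{\left(b \right)} = \frac{5}{2 b}$
$h{\left(l,m \right)} = -1 + m$ ($h{\left(l,m \right)} = m - 1 = -1 + m$)
$\left(- \frac{5}{5} + h{\left(-5,6 \right)}\right)^{4} = \left(- \frac{5}{5} + \left(-1 + 6\right)\right)^{4} = \left(\left(-5\right) \frac{1}{5} + 5\right)^{4} = \left(-1 + 5\right)^{4} = 4^{4} = 256$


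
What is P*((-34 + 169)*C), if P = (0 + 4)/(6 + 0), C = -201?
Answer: -18090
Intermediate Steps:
P = 2/3 (P = 4/6 = 4*(1/6) = 2/3 ≈ 0.66667)
P*((-34 + 169)*C) = 2*((-34 + 169)*(-201))/3 = 2*(135*(-201))/3 = (2/3)*(-27135) = -18090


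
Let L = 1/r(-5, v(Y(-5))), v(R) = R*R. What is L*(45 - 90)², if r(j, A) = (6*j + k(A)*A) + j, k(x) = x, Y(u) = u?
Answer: 405/118 ≈ 3.4322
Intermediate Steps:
v(R) = R²
r(j, A) = A² + 7*j (r(j, A) = (6*j + A*A) + j = (6*j + A²) + j = (A² + 6*j) + j = A² + 7*j)
L = 1/590 (L = 1/(((-5)²)² + 7*(-5)) = 1/(25² - 35) = 1/(625 - 35) = 1/590 ≈ 0.0016949)
L*(45 - 90)² = (45 - 90)²/590 = (1/590)*(-45)² = (1/590)*2025 = 405/118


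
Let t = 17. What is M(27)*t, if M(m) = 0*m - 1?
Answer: -17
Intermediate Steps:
M(m) = -1 (M(m) = 0 - 1 = -1)
M(27)*t = -1*17 = -17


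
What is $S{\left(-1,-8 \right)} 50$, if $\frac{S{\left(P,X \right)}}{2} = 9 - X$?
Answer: $1700$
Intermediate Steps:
$S{\left(P,X \right)} = 18 - 2 X$ ($S{\left(P,X \right)} = 2 \left(9 - X\right) = 18 - 2 X$)
$S{\left(-1,-8 \right)} 50 = \left(18 - -16\right) 50 = \left(18 + 16\right) 50 = 34 \cdot 50 = 1700$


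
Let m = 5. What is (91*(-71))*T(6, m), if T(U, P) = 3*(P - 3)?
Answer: -38766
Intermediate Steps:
T(U, P) = -9 + 3*P (T(U, P) = 3*(-3 + P) = -9 + 3*P)
(91*(-71))*T(6, m) = (91*(-71))*(-9 + 3*5) = -6461*(-9 + 15) = -6461*6 = -38766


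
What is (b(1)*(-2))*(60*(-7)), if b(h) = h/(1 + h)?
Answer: 420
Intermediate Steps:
b(h) = h/(1 + h)
(b(1)*(-2))*(60*(-7)) = ((1/(1 + 1))*(-2))*(60*(-7)) = ((1/2)*(-2))*(-420) = -1*(-420) = 420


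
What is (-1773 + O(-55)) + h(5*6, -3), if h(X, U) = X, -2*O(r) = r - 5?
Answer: -1713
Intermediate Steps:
O(r) = 5/2 - r/2 (O(r) = -(r - 5)/2 = -(-5 + r)/2 = 5/2 - r/2)
(-1773 + O(-55)) + h(5*6, -3) = (-1773 + (5/2 - ½*(-55))) + 5*6 = (-1773 + (5/2 + 55/2)) + 30 = (-1773 + 30) + 30 = -1743 + 30 = -1713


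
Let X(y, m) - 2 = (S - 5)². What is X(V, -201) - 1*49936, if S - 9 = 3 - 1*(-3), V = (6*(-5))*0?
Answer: -49834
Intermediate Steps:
V = 0 (V = -30*0 = 0)
S = 15 (S = 9 + (3 - 1*(-3)) = 9 + (3 + 3) = 9 + 6 = 15)
X(y, m) = 102 (X(y, m) = 2 + (15 - 5)² = 2 + 10² = 2 + 100 = 102)
X(V, -201) - 1*49936 = 102 - 1*49936 = 102 - 49936 = -49834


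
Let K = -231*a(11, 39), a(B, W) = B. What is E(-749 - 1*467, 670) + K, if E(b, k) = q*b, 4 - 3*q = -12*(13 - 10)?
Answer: -56263/3 ≈ -18754.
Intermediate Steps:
q = 40/3 (q = 4/3 - (-4)*(13 - 10) = 4/3 - (-4)*3 = 4/3 - 1/3*(-36) = 4/3 + 12 = 40/3 ≈ 13.333)
E(b, k) = 40*b/3
K = -2541 (K = -231*11 = -2541)
E(-749 - 1*467, 670) + K = 40*(-749 - 1*467)/3 - 2541 = 40*(-749 - 467)/3 - 2541 = (40/3)*(-1216) - 2541 = -48640/3 - 2541 = -56263/3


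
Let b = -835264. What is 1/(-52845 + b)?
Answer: -1/888109 ≈ -1.1260e-6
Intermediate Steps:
1/(-52845 + b) = 1/(-52845 - 835264) = 1/(-888109) = -1/888109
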